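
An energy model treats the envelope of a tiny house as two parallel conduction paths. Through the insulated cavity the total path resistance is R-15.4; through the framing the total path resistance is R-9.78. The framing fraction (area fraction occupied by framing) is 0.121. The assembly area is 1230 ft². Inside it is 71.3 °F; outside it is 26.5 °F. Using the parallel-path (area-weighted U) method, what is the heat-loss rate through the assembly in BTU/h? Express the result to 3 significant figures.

3830 BTU/h

U_eff = 0.879/15.4 + 0.121/9.78 = 0.05708 + 0.01237 = 0.06945
R_eff = 1/U_eff = 14.4 ft²·°F·h/BTU
Q = 1230 × (71.3 − 26.5) / 14.4 = 3827 BTU/h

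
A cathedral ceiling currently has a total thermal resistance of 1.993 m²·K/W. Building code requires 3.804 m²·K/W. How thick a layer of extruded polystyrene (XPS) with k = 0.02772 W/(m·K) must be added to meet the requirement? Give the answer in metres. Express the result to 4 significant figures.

0.05020 m

ΔR = 3.804 − 1.993 = 1.811 m²·K/W
L = ΔR × k = 1.811 × 0.02772 = 0.050201 m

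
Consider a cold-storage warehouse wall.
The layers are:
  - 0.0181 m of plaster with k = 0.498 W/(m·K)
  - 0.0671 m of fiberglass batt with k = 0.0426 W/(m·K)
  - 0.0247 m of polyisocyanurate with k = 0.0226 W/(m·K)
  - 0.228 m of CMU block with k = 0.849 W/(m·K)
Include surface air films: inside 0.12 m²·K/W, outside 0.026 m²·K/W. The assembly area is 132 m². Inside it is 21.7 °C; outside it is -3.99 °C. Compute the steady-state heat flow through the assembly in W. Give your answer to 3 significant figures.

0.0181/0.498 = 0.03635
0.0671/0.0426 = 1.575
0.0247/0.0226 = 1.093
0.228/0.849 = 0.2686
R_total = 0.12 + 0.03635 + 1.575 + 1.093 + 0.2686 + 0.026 = 3.119 m²·K/W
Q = A·ΔT/R = 132 × (21.7 − (-3.99)) / 3.119 = 1087 W

1090 W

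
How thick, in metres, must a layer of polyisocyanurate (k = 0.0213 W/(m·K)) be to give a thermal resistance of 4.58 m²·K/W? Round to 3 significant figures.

L = R·k = 4.58 × 0.0213 = 0.09755 m

0.0976 m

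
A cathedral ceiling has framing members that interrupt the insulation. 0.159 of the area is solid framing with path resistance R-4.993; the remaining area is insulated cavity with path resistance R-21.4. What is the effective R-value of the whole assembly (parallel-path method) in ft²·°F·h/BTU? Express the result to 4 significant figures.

14.06 ft²·°F·h/BTU

U_eff = 0.841/21.4 + 0.159/4.993 = 0.039299 + 0.031845 = 0.071144
R_eff = 1/U_eff = 14.056 ft²·°F·h/BTU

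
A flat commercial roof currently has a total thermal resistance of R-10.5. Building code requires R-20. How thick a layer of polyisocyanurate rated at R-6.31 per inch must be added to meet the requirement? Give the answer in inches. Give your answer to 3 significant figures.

1.51 in

ΔR = 20 − 10.5 = 9.5 ft²·°F·h/BTU
L = ΔR / (R/in) = 9.5/6.31 = 1.506 in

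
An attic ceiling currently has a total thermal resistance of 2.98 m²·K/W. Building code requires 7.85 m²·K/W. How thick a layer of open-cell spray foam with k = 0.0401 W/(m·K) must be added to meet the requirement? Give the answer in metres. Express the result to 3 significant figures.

0.195 m

ΔR = 7.85 − 2.98 = 4.87 m²·K/W
L = ΔR × k = 4.87 × 0.0401 = 0.1953 m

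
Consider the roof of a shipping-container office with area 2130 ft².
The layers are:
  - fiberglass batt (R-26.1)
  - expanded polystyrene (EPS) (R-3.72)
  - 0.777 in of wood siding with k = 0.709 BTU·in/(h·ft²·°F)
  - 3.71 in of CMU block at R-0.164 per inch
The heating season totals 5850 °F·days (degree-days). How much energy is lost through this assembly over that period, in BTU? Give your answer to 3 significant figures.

0.777/0.709 = 1.096
3.71 × 0.164 = 0.6084
R_total = 26.1 + 3.72 + 1.096 + 0.6084 = 31.52 ft²·°F·h/BTU
E = A × HDD × 24 / R = 2130 × 5850 × 24 / 31.52 = 9486000 BTU

9490000 BTU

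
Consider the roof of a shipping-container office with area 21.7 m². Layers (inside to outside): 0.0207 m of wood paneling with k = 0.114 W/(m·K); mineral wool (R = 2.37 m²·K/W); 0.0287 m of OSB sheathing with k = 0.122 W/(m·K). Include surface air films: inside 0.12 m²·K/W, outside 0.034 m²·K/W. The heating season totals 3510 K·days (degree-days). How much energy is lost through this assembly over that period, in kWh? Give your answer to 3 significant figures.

0.0207/0.114 = 0.1816
0.0287/0.122 = 0.2352
R_total = 0.12 + 0.1816 + 2.37 + 0.2352 + 0.034 = 2.941 m²·K/W
E = A × HDD × 24 / R / 1000 = 21.7 × 3510 × 24 / 2.941 / 1000 = 621.6 kWh

622 kWh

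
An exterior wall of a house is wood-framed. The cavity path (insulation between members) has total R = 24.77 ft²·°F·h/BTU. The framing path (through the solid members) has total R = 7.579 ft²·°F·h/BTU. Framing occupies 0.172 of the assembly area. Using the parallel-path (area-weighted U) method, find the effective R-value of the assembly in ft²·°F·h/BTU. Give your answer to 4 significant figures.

U_eff = 0.828/24.77 + 0.172/7.579 = 0.033428 + 0.022694 = 0.056122
R_eff = 1/U_eff = 17.818 ft²·°F·h/BTU

17.82 ft²·°F·h/BTU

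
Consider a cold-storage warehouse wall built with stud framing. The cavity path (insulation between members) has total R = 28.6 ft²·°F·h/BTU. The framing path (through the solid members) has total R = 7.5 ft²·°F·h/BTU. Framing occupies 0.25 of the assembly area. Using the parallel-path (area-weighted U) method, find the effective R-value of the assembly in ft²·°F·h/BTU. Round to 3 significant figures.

U_eff = 0.75/28.6 + 0.25/7.5 = 0.02622 + 0.03333 = 0.05956
R_eff = 1/U_eff = 16.79 ft²·°F·h/BTU

16.8 ft²·°F·h/BTU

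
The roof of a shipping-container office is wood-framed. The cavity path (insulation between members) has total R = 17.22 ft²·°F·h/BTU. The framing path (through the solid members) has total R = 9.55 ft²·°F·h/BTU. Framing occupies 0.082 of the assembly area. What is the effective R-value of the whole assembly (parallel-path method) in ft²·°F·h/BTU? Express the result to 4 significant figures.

U_eff = 0.918/17.22 + 0.082/9.55 = 0.05331 + 0.0085864 = 0.061896
R_eff = 1/U_eff = 16.156 ft²·°F·h/BTU

16.16 ft²·°F·h/BTU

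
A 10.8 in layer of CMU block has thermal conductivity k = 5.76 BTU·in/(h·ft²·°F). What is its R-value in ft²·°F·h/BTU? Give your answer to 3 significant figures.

R = L/k = 10.8/5.76 = 1.875 ft²·°F·h/BTU

1.88 ft²·°F·h/BTU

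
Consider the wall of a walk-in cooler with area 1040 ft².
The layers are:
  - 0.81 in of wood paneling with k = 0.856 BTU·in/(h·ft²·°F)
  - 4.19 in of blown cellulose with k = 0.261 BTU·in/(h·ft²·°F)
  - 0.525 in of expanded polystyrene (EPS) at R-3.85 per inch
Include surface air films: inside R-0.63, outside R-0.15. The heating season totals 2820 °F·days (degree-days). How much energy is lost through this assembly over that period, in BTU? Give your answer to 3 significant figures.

0.81/0.856 = 0.9463
4.19/0.261 = 16.05
0.525 × 3.85 = 2.021
R_total = 0.63 + 0.9463 + 16.05 + 2.021 + 0.15 = 19.8 ft²·°F·h/BTU
E = A × HDD × 24 / R = 1040 × 2820 × 24 / 19.8 = 3555000 BTU

3550000 BTU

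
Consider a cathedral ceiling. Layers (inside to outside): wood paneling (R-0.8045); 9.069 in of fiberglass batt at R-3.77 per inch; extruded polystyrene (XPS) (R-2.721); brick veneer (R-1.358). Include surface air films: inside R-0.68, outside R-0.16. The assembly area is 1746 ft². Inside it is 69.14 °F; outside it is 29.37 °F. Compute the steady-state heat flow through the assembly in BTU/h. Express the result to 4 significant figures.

1740 BTU/h

9.069 × 3.77 = 34.19
R_total = 0.68 + 0.8045 + 34.19 + 2.721 + 1.358 + 0.16 = 39.914 ft²·°F·h/BTU
Q = A·ΔT/R = 1746 × (69.14 − 29.37) / 39.914 = 1739.7 BTU/h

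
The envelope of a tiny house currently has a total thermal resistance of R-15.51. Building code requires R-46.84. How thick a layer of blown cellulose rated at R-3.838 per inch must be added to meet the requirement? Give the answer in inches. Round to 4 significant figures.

ΔR = 46.84 − 15.51 = 31.33 ft²·°F·h/BTU
L = ΔR / (R/in) = 31.33/3.838 = 8.1631 in

8.163 in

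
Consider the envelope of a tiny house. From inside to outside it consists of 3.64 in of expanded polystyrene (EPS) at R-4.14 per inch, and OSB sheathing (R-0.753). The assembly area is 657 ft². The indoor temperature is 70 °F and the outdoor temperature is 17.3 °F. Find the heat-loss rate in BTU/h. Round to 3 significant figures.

3.64 × 4.14 = 15.07
R_total = 15.07 + 0.753 = 15.82 ft²·°F·h/BTU
Q = A·ΔT/R = 657 × (70 − 17.3) / 15.82 = 2188 BTU/h

2190 BTU/h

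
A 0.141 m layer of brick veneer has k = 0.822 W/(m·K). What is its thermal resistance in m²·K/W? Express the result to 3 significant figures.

R = L/k = 0.141/0.822 = 0.1715 m²·K/W

0.172 m²·K/W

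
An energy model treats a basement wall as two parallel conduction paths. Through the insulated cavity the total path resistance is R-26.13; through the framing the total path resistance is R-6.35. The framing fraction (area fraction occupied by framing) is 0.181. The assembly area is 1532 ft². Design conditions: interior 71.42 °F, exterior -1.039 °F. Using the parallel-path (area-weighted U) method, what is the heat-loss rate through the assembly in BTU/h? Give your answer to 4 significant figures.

6643 BTU/h

U_eff = 0.819/26.13 + 0.181/6.35 = 0.031343 + 0.028504 = 0.059847
R_eff = 1/U_eff = 16.709 ft²·°F·h/BTU
Q = 1532 × (71.42 − (-1.039)) / 16.709 = 6643.5 BTU/h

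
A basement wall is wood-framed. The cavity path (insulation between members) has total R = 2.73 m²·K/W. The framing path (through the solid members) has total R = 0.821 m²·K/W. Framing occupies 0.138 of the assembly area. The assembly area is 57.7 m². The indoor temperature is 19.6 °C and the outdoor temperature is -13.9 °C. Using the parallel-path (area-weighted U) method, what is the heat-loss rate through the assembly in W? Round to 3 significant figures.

935 W

U_eff = 0.862/2.73 + 0.138/0.821 = 0.3158 + 0.1681 = 0.4838
R_eff = 1/U_eff = 2.067 m²·K/W
Q = 57.7 × (19.6 − (-13.9)) / 2.067 = 935.2 W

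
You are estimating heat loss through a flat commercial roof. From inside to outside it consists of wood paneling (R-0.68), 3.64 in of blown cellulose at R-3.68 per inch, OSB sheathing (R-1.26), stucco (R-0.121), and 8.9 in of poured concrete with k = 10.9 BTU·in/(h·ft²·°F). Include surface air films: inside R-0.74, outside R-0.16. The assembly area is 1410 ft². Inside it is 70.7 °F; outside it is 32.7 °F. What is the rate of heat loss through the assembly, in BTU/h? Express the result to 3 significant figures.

3.64 × 3.68 = 13.4
8.9/10.9 = 0.8165
R_total = 0.74 + 0.68 + 13.4 + 1.26 + 0.121 + 0.8165 + 0.16 = 17.17 ft²·°F·h/BTU
Q = A·ΔT/R = 1410 × (70.7 − 32.7) / 17.17 = 3120 BTU/h

3120 BTU/h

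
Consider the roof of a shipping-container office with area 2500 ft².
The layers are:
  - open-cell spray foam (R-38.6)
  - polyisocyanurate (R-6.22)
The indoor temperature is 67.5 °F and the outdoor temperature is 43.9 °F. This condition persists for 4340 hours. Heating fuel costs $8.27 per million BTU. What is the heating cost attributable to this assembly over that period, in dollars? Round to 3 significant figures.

R_total = 38.6 + 6.22 = 44.82 ft²·°F·h/BTU
Q = 2500 × (67.5 − 43.9) / 44.82 = 1316 BTU/h
E = 1316 × 4340 = 5713000 BTU
Cost = 5713000/10⁶ × 8.27 = $47.25

47.2 dollars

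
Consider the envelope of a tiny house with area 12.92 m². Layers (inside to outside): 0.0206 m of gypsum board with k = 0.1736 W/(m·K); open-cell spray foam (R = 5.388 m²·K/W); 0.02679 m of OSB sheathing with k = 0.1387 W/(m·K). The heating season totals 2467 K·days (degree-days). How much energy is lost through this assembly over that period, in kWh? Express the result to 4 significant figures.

0.0206/0.1736 = 0.11866
0.02679/0.1387 = 0.19315
R_total = 0.11866 + 5.388 + 0.19315 = 5.6998 m²·K/W
E = A × HDD × 24 / R / 1000 = 12.92 × 2467 × 24 / 5.6998 / 1000 = 134.21 kWh

134.2 kWh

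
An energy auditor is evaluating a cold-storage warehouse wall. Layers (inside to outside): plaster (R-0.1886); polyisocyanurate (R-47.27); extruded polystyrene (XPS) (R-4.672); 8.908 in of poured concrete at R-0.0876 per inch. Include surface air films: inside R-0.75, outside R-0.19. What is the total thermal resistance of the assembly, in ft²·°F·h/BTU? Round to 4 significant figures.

8.908 × 0.0876 = 0.78034
R_total = 0.75 + 0.1886 + 47.27 + 4.672 + 0.78034 + 0.19 = 53.851 ft²·°F·h/BTU

53.85 ft²·°F·h/BTU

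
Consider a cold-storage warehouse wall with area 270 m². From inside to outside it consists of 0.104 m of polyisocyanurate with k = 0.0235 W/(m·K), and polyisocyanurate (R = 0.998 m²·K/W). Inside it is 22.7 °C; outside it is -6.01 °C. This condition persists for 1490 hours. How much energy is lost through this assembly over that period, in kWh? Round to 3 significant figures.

2130 kWh

0.104/0.0235 = 4.426
R_total = 4.426 + 0.998 = 5.424 m²·K/W
Q = 270 × (22.7 − (-6.01)) / 5.424 = 1429 W
E = 1429 W × 1490 h / 1000 = 2130 kWh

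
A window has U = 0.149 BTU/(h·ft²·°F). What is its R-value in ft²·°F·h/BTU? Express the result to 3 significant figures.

R = 1/U = 1/0.149 = 6.711

6.71 ft²·°F·h/BTU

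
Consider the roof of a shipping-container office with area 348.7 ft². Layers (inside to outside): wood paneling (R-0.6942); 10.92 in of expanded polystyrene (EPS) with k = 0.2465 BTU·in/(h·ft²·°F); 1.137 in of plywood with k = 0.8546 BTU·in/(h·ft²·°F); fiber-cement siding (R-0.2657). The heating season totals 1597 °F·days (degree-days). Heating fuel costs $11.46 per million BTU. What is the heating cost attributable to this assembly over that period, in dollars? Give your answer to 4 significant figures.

3.287 dollars

10.92/0.2465 = 44.3
1.137/0.8546 = 1.3304
R_total = 0.6942 + 44.3 + 1.3304 + 0.2657 = 46.591 ft²·°F·h/BTU
E = A × HDD × 24 / R = 348.7 × 1597 × 24 / 46.591 = 286860 BTU
Cost = 286860/10⁶ × 11.46 = $3.2874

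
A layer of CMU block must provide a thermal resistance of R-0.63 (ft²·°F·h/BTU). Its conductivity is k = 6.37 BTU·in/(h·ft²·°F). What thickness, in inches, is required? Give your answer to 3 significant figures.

4.01 in

L = R × k = 0.63 × 6.37 = 4.013 in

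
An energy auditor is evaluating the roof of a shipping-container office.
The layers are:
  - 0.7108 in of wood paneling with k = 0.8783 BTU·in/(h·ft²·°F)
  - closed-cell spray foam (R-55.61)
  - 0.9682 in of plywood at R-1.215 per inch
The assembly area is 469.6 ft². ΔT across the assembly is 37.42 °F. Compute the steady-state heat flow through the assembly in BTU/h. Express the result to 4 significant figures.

0.7108/0.8783 = 0.80929
0.9682 × 1.215 = 1.1764
R_total = 0.80929 + 55.61 + 1.1764 = 57.596 ft²·°F·h/BTU
Q = A·ΔT/R = 469.6 × 37.42 / 57.596 = 305.1 BTU/h

305.1 BTU/h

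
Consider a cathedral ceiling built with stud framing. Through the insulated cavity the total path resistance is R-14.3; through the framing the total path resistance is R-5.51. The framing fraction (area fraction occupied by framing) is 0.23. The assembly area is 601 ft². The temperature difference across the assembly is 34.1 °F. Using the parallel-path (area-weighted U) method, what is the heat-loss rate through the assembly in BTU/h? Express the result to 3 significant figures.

1960 BTU/h

U_eff = 0.77/14.3 + 0.23/5.51 = 0.05385 + 0.04174 = 0.09559
R_eff = 1/U_eff = 10.46 ft²·°F·h/BTU
Q = 601 × 34.1 / 10.46 = 1959 BTU/h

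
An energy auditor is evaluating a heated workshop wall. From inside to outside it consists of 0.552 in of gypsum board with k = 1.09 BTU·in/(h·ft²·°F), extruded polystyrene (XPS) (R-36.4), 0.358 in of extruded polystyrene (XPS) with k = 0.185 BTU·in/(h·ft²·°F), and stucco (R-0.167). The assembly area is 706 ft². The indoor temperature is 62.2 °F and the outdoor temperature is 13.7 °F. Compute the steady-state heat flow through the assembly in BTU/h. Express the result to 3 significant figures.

878 BTU/h

0.552/1.09 = 0.5064
0.358/0.185 = 1.935
R_total = 0.5064 + 36.4 + 1.935 + 0.167 = 39.01 ft²·°F·h/BTU
Q = A·ΔT/R = 706 × (62.2 − 13.7) / 39.01 = 877.8 BTU/h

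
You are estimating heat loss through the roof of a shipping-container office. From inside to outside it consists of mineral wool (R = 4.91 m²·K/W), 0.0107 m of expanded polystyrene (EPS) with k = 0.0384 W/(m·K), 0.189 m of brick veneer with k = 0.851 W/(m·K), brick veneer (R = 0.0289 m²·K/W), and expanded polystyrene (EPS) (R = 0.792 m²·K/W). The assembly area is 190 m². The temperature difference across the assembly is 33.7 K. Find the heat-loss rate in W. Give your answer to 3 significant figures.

1030 W

0.0107/0.0384 = 0.2786
0.189/0.851 = 0.2221
R_total = 4.91 + 0.2786 + 0.2221 + 0.0289 + 0.792 = 6.232 m²·K/W
Q = A·ΔT/R = 190 × 33.7 / 6.232 = 1027 W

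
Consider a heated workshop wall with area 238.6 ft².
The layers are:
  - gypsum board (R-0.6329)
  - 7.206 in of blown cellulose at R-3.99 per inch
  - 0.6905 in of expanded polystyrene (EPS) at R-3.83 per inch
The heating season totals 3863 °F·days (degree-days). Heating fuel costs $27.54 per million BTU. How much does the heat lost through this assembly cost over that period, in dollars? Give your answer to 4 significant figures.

7.206 × 3.99 = 28.752
0.6905 × 3.83 = 2.6446
R_total = 0.6329 + 28.752 + 2.6446 = 32.029 ft²·°F·h/BTU
E = A × HDD × 24 / R = 238.6 × 3863 × 24 / 32.029 = 690650 BTU
Cost = 690650/10⁶ × 27.54 = $19.02

19.02 dollars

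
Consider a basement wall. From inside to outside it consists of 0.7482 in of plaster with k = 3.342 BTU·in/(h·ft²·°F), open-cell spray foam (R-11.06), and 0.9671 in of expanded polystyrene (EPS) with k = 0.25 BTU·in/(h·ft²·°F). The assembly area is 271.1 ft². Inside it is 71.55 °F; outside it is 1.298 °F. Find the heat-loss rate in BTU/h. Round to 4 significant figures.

1257 BTU/h

0.7482/3.342 = 0.22388
0.9671/0.25 = 3.8684
R_total = 0.22388 + 11.06 + 3.8684 = 15.152 ft²·°F·h/BTU
Q = A·ΔT/R = 271.1 × (71.55 − 1.298) / 15.152 = 1256.9 BTU/h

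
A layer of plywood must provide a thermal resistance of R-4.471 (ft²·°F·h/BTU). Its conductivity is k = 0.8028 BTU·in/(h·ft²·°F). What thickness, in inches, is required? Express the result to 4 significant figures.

L = R × k = 4.471 × 0.8028 = 3.5893 in

3.589 in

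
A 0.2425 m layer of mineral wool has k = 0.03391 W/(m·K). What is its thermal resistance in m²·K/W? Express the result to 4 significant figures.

R = L/k = 0.2425/0.03391 = 7.1513 m²·K/W

7.151 m²·K/W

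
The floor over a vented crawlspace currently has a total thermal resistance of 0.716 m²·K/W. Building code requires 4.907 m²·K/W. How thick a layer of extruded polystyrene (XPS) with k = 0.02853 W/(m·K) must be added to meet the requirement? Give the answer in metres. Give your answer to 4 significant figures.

0.1196 m

ΔR = 4.907 − 0.716 = 4.191 m²·K/W
L = ΔR × k = 4.191 × 0.02853 = 0.11957 m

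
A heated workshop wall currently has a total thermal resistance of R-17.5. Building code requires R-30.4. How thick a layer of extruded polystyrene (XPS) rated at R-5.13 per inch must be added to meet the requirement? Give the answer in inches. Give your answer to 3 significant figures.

ΔR = 30.4 − 17.5 = 12.9 ft²·°F·h/BTU
L = ΔR / (R/in) = 12.9/5.13 = 2.515 in

2.51 in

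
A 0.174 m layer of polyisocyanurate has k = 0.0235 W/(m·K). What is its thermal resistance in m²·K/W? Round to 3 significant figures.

7.40 m²·K/W

R = L/k = 0.174/0.0235 = 7.404 m²·K/W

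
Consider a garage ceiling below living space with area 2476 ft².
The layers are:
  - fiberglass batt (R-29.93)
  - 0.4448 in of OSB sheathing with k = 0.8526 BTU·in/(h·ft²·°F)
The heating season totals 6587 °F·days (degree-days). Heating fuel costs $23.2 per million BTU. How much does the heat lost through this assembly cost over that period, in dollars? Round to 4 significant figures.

298.2 dollars

0.4448/0.8526 = 0.5217
R_total = 29.93 + 0.5217 = 30.452 ft²·°F·h/BTU
E = A × HDD × 24 / R = 2476 × 6587 × 24 / 30.452 = 12854000 BTU
Cost = 12854000/10⁶ × 23.2 = $298.21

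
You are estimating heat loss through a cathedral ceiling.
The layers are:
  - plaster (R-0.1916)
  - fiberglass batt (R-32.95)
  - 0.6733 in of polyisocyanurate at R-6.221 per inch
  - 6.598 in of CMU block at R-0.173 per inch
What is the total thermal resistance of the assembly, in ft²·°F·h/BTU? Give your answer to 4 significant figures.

38.47 ft²·°F·h/BTU

0.6733 × 6.221 = 4.1886
6.598 × 0.173 = 1.1415
R_total = 0.1916 + 32.95 + 4.1886 + 1.1415 = 38.472 ft²·°F·h/BTU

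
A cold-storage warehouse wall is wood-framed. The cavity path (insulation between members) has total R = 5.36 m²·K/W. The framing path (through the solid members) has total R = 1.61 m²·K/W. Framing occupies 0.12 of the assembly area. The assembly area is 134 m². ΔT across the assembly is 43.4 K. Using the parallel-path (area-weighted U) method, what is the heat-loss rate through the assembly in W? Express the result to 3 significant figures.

U_eff = 0.88/5.36 + 0.12/1.61 = 0.1642 + 0.07453 = 0.2387
R_eff = 1/U_eff = 4.189 m²·K/W
Q = 134 × 43.4 / 4.189 = 1388 W

1390 W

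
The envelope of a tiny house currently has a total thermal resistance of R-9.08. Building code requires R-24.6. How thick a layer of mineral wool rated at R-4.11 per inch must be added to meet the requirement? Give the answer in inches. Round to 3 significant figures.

3.78 in

ΔR = 24.6 − 9.08 = 15.52 ft²·°F·h/BTU
L = ΔR / (R/in) = 15.52/4.11 = 3.776 in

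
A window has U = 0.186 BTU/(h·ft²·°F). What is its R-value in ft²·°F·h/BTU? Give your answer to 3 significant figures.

5.38 ft²·°F·h/BTU

R = 1/U = 1/0.186 = 5.376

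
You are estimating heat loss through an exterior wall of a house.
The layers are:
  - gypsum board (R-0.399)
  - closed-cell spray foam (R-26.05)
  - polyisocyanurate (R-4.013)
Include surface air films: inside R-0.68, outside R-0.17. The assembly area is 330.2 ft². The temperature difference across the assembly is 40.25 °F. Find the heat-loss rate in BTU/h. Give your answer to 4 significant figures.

R_total = 0.68 + 0.399 + 26.05 + 4.013 + 0.17 = 31.312 ft²·°F·h/BTU
Q = A·ΔT/R = 330.2 × 40.25 / 31.312 = 424.46 BTU/h

424.5 BTU/h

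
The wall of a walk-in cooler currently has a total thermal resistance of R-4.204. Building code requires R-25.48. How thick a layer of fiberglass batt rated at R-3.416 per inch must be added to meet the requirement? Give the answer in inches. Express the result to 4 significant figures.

6.228 in

ΔR = 25.48 − 4.204 = 21.276 ft²·°F·h/BTU
L = ΔR / (R/in) = 21.276/3.416 = 6.2283 in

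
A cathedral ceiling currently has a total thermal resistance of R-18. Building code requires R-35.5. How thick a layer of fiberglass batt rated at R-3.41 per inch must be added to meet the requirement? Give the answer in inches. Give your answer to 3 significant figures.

5.13 in

ΔR = 35.5 − 18 = 17.5 ft²·°F·h/BTU
L = ΔR / (R/in) = 17.5/3.41 = 5.132 in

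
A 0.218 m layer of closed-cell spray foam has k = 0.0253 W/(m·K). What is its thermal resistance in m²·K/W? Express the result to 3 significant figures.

R = L/k = 0.218/0.0253 = 8.617 m²·K/W

8.62 m²·K/W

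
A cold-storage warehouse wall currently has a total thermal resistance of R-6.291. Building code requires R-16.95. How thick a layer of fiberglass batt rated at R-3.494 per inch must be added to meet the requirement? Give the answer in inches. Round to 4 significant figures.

ΔR = 16.95 − 6.291 = 10.659 ft²·°F·h/BTU
L = ΔR / (R/in) = 10.659/3.494 = 3.0507 in

3.051 in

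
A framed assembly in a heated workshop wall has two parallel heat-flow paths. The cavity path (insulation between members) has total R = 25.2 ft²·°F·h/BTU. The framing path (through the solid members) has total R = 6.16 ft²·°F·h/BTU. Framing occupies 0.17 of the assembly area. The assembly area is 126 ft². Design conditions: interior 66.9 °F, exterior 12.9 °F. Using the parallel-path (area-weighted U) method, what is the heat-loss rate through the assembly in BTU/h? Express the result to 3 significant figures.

412 BTU/h

U_eff = 0.83/25.2 + 0.17/6.16 = 0.03294 + 0.0276 = 0.06053
R_eff = 1/U_eff = 16.52 ft²·°F·h/BTU
Q = 126 × (66.9 − 12.9) / 16.52 = 411.9 BTU/h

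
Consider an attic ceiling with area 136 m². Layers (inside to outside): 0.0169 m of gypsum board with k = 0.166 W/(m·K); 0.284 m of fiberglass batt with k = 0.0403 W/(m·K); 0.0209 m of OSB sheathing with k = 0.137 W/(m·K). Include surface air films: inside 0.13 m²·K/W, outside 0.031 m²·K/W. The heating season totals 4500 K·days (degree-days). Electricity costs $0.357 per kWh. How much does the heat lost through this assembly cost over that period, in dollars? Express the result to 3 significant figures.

0.0169/0.166 = 0.1018
0.284/0.0403 = 7.047
0.0209/0.137 = 0.1526
R_total = 0.13 + 0.1018 + 7.047 + 0.1526 + 0.031 = 7.463 m²·K/W
E = A × HDD × 24 / R / 1000 = 136 × 4500 × 24 / 7.463 / 1000 = 1968 kWh
Cost = 1968 × 0.357 = $702.7

703 dollars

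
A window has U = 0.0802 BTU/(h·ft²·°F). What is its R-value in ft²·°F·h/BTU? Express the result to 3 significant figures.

12.5 ft²·°F·h/BTU

R = 1/U = 1/0.0802 = 12.47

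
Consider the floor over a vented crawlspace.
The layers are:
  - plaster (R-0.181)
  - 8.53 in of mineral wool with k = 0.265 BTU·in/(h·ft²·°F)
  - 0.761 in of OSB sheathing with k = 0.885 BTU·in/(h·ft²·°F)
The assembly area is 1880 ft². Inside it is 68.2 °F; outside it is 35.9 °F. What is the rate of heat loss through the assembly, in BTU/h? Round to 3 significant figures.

8.53/0.265 = 32.19
0.761/0.885 = 0.8599
R_total = 0.181 + 32.19 + 0.8599 = 33.23 ft²·°F·h/BTU
Q = A·ΔT/R = 1880 × (68.2 − 35.9) / 33.23 = 1827 BTU/h

1830 BTU/h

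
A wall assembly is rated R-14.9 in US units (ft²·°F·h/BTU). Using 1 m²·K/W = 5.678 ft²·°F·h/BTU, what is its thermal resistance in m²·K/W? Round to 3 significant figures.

R_SI = 14.9/5.678 = 2.624

2.62 m²·K/W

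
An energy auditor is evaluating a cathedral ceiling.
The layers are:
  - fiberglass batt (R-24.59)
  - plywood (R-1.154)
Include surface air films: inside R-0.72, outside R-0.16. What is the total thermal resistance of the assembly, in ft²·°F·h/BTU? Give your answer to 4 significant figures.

R_total = 0.72 + 24.59 + 1.154 + 0.16 = 26.624 ft²·°F·h/BTU

26.62 ft²·°F·h/BTU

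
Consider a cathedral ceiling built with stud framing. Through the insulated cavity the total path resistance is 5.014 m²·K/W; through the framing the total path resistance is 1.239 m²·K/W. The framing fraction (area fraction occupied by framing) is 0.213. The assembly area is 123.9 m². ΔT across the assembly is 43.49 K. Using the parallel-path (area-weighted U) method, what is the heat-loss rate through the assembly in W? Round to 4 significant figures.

1772 W

U_eff = 0.787/5.014 + 0.213/1.239 = 0.15696 + 0.17191 = 0.32887
R_eff = 1/U_eff = 3.0407 m²·K/W
Q = 123.9 × 43.49 / 3.0407 = 1772.1 W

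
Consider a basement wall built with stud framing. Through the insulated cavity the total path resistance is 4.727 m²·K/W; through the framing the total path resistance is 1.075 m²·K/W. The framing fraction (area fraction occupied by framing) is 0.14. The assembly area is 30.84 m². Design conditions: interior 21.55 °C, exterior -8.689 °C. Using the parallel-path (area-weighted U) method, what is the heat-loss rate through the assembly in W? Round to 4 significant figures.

U_eff = 0.86/4.727 + 0.14/1.075 = 0.18193 + 0.13023 = 0.31217
R_eff = 1/U_eff = 3.2034 m²·K/W
Q = 30.84 × (21.55 − (-8.689)) / 3.2034 = 291.12 W

291.1 W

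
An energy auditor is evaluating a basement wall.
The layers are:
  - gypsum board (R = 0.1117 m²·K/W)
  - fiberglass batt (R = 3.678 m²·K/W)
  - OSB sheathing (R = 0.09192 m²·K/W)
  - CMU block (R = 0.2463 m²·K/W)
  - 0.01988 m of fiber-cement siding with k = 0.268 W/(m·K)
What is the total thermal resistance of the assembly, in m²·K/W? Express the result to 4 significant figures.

4.202 m²·K/W

0.01988/0.268 = 0.074179
R_total = 0.1117 + 3.678 + 0.09192 + 0.2463 + 0.074179 = 4.2021 m²·K/W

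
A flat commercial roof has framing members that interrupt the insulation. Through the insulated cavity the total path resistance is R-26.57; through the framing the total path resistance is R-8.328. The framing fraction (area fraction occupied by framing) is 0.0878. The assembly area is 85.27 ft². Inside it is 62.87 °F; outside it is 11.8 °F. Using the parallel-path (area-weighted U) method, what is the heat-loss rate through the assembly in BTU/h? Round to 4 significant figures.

195.4 BTU/h

U_eff = 0.9122/26.57 + 0.0878/8.328 = 0.034332 + 0.010543 = 0.044875
R_eff = 1/U_eff = 22.284 ft²·°F·h/BTU
Q = 85.27 × (62.87 − 11.8) / 22.284 = 195.42 BTU/h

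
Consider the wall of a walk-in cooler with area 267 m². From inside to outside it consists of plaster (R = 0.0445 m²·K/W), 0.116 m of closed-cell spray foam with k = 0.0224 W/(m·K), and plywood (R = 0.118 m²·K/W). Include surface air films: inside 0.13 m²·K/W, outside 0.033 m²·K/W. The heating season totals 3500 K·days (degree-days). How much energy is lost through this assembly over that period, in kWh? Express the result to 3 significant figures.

4070 kWh

0.116/0.0224 = 5.179
R_total = 0.13 + 0.0445 + 5.179 + 0.118 + 0.033 = 5.504 m²·K/W
E = A × HDD × 24 / R / 1000 = 267 × 3500 × 24 / 5.504 / 1000 = 4075 kWh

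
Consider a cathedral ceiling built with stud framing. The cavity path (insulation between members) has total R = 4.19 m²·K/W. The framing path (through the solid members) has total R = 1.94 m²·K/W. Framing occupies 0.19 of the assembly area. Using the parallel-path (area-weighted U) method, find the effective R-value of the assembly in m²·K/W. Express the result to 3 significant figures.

3.43 m²·K/W

U_eff = 0.81/4.19 + 0.19/1.94 = 0.1933 + 0.09794 = 0.2913
R_eff = 1/U_eff = 3.433 m²·K/W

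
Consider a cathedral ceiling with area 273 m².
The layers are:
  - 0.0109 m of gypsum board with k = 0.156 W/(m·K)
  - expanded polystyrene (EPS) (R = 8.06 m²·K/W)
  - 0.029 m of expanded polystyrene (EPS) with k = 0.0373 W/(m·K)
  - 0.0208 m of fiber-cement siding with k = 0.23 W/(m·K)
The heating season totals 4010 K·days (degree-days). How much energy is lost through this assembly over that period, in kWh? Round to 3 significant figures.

0.0109/0.156 = 0.06987
0.029/0.0373 = 0.7775
0.0208/0.23 = 0.09043
R_total = 0.06987 + 8.06 + 0.7775 + 0.09043 = 8.998 m²·K/W
E = A × HDD × 24 / R / 1000 = 273 × 4010 × 24 / 8.998 / 1000 = 2920 kWh

2920 kWh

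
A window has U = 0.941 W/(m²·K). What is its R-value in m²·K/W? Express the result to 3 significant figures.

1.06 m²·K/W

R = 1/U = 1/0.941 = 1.063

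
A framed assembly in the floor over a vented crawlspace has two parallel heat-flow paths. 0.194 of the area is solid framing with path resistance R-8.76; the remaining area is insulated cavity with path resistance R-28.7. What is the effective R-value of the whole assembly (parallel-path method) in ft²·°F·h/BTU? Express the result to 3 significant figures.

U_eff = 0.806/28.7 + 0.194/8.76 = 0.02808 + 0.02215 = 0.05023
R_eff = 1/U_eff = 19.91 ft²·°F·h/BTU

19.9 ft²·°F·h/BTU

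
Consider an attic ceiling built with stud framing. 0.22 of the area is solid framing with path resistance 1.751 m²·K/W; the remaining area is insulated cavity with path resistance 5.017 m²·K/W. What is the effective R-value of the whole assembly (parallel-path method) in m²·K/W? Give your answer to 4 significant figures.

U_eff = 0.78/5.017 + 0.22/1.751 = 0.15547 + 0.12564 = 0.28111
R_eff = 1/U_eff = 3.5573 m²·K/W

3.557 m²·K/W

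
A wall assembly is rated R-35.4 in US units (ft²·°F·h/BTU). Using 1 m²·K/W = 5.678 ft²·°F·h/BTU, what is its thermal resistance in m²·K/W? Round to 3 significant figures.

6.23 m²·K/W

R_SI = 35.4/5.678 = 6.235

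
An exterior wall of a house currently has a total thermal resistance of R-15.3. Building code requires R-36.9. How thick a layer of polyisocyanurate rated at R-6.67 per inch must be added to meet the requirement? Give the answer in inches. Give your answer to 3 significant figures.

3.24 in

ΔR = 36.9 − 15.3 = 21.6 ft²·°F·h/BTU
L = ΔR / (R/in) = 21.6/6.67 = 3.238 in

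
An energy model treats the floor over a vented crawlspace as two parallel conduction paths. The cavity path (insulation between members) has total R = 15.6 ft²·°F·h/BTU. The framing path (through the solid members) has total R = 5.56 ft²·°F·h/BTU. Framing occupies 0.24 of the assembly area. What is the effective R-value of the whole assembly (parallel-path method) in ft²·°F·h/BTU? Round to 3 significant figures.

10.9 ft²·°F·h/BTU

U_eff = 0.76/15.6 + 0.24/5.56 = 0.04872 + 0.04317 = 0.09188
R_eff = 1/U_eff = 10.88 ft²·°F·h/BTU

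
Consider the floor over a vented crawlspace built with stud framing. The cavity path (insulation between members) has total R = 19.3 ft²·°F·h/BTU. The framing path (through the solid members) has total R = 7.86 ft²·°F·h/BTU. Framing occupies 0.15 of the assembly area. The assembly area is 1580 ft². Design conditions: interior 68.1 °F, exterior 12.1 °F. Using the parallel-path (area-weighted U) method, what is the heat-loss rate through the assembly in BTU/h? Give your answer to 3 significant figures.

5590 BTU/h

U_eff = 0.85/19.3 + 0.15/7.86 = 0.04404 + 0.01908 = 0.06313
R_eff = 1/U_eff = 15.84 ft²·°F·h/BTU
Q = 1580 × (68.1 − 12.1) / 15.84 = 5585 BTU/h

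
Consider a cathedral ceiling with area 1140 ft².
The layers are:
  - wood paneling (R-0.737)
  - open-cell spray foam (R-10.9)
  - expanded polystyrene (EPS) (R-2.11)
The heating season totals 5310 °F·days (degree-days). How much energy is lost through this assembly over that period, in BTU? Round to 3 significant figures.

10600000 BTU

R_total = 0.737 + 10.9 + 2.11 = 13.75 ft²·°F·h/BTU
E = A × HDD × 24 / R = 1140 × 5310 × 24 / 13.75 = 10570000 BTU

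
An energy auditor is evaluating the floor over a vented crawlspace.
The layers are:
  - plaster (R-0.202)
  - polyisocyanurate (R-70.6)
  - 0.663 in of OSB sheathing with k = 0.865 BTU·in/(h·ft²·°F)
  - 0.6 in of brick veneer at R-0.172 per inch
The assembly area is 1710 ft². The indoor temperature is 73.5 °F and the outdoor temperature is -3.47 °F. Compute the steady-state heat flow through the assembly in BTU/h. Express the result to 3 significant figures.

0.663/0.865 = 0.7665
0.6 × 0.172 = 0.1032
R_total = 0.202 + 70.6 + 0.7665 + 0.1032 = 71.67 ft²·°F·h/BTU
Q = A·ΔT/R = 1710 × (73.5 − (-3.47)) / 71.67 = 1836 BTU/h

1840 BTU/h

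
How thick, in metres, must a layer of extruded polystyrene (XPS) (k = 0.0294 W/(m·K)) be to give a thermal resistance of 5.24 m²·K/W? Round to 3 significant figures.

L = R·k = 5.24 × 0.0294 = 0.1541 m

0.154 m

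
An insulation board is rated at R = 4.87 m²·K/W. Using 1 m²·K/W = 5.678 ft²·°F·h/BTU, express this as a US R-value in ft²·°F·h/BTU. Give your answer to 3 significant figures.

27.7 ft²·°F·h/BTU

R_US = 4.87 × 5.678 = 27.65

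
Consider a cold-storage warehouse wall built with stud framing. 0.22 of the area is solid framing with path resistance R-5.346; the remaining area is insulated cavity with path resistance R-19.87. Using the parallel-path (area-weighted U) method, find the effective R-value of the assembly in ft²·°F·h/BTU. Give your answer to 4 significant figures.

12.44 ft²·°F·h/BTU

U_eff = 0.78/19.87 + 0.22/5.346 = 0.039255 + 0.041152 = 0.080407
R_eff = 1/U_eff = 12.437 ft²·°F·h/BTU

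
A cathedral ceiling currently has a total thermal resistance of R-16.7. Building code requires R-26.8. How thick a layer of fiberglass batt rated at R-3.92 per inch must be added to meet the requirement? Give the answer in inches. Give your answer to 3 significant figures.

2.58 in

ΔR = 26.8 − 16.7 = 10.1 ft²·°F·h/BTU
L = ΔR / (R/in) = 10.1/3.92 = 2.577 in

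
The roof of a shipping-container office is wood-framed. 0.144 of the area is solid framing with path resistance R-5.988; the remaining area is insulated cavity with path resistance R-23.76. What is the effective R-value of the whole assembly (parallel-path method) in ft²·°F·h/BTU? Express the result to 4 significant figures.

16.65 ft²·°F·h/BTU

U_eff = 0.856/23.76 + 0.144/5.988 = 0.036027 + 0.024048 = 0.060075
R_eff = 1/U_eff = 16.646 ft²·°F·h/BTU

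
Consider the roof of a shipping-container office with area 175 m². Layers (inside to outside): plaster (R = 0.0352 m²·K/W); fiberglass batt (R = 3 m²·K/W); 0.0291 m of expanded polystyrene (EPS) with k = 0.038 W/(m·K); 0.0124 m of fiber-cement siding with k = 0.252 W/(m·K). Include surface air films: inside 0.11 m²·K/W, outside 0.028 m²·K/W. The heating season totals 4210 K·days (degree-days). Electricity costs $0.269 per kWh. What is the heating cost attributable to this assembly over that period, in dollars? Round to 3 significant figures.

0.0291/0.038 = 0.7658
0.0124/0.252 = 0.04921
R_total = 0.11 + 0.0352 + 3 + 0.7658 + 0.04921 + 0.028 = 3.988 m²·K/W
E = A × HDD × 24 / R / 1000 = 175 × 4210 × 24 / 3.988 / 1000 = 4434 kWh
Cost = 4434 × 0.269 = $1193

1190 dollars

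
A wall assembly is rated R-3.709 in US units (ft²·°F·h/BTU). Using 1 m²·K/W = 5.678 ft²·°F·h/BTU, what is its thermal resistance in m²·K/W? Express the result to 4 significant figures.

0.6532 m²·K/W

R_SI = 3.709/5.678 = 0.65322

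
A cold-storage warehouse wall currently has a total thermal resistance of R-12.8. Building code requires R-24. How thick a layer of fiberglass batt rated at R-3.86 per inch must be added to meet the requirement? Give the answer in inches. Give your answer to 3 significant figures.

2.90 in

ΔR = 24 − 12.8 = 11.2 ft²·°F·h/BTU
L = ΔR / (R/in) = 11.2/3.86 = 2.902 in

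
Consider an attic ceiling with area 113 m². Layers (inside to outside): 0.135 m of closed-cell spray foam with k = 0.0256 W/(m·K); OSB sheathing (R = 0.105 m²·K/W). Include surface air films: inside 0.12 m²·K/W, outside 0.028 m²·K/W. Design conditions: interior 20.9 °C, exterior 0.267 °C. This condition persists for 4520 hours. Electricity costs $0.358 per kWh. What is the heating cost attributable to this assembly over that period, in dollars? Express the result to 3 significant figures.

683 dollars

0.135/0.0256 = 5.273
R_total = 0.12 + 5.273 + 0.105 + 0.028 = 5.526 m²·K/W
Q = 113 × (20.9 − 0.267) / 5.526 = 421.9 W
E = 421.9 W × 4520 h / 1000 = 1907 kWh
Cost = 1907 × 0.358 = $682.7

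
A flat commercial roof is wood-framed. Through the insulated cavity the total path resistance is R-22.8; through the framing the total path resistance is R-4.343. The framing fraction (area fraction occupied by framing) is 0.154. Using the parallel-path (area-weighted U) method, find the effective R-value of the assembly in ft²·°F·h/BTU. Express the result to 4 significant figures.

U_eff = 0.846/22.8 + 0.154/4.343 = 0.037105 + 0.035459 = 0.072565
R_eff = 1/U_eff = 13.781 ft²·°F·h/BTU

13.78 ft²·°F·h/BTU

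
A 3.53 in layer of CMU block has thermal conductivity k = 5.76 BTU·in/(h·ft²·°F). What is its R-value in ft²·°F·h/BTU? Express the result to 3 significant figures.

R = L/k = 3.53/5.76 = 0.6128 ft²·°F·h/BTU

0.613 ft²·°F·h/BTU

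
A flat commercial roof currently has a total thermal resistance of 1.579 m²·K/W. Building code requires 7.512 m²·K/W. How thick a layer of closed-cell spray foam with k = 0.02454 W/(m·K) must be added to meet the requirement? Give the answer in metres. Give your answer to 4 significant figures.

0.1456 m

ΔR = 7.512 − 1.579 = 5.933 m²·K/W
L = ΔR × k = 5.933 × 0.02454 = 0.1456 m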